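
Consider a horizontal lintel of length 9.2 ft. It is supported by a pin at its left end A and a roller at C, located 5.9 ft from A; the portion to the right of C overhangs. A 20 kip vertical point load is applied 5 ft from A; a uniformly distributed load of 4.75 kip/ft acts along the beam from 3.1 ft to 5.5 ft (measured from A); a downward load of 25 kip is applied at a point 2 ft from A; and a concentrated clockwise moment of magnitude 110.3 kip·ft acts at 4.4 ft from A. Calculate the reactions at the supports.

A_x = 0, A_y = 3.973 kip, C_y = 52.43 kip

Resultant of the distributed load: 4.75 × 2.4 = 11.4 kip at 4.3 ft from A.
ΣM about A: C_y·5.9 − 20·5 − (4.75·2.4)·4.3 − 25·2 − 110.3 = 0 → C_y = 309.32/5.9 = 52.4271 ≈ 52.43 kip.
ΣF_y = 0: A_y + 52.4271 − 20 − 4.75·2.4 − 25 = 0 → A_y = 3.973 kip.
ΣF_x = 0: no horizontal applied forces, so A_x = 0.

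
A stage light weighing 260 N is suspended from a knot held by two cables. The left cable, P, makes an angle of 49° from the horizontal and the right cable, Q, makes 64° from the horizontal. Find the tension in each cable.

ΣF_x = 0: −T_P·cos49° + T_Q·cos64° = 0 → T_Q = 1.49658·T_P.
ΣF_y = 0: T_P·sin49° + T_Q·sin64° = 260.
Substitute: T_P·(0.75471 + 1.49658·0.898794) = 260 → T_P = 123.82 ≈ 123.8 N.
Then T_Q = 1.49658 × 123.82 = 185.3 N.

T_P = 123.8 N, T_Q = 185.3 N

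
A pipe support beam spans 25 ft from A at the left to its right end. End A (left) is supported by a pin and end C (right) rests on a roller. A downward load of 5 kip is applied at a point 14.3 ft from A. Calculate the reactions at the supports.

A_x = 0, A_y = 2.140 kip, C_y = 2.860 kip

ΣM about A: C_y·25 − 5·14.3 = 0 → C_y = 71.5/25 = 2.860 kip.
ΣF_y = 0: A_y + 2.86 − 5 = 0 → A_y = 2.140 kip.
ΣF_x = 0: no horizontal applied forces, so A_x = 0.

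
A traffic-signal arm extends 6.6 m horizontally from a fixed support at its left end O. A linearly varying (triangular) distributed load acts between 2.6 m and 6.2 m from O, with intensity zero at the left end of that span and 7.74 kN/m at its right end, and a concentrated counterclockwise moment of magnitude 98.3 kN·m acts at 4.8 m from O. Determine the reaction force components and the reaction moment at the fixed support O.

Resultant of the triangular load: ½ × 7.74 × 3.6 = 13.932 kN, acting at 5 m from O (one-third of the span from the peak).
ΣF_x = 0: O_x = 0.
ΣF_y = 0: O_y − ½·7.74·3.6 = 0 → O_y = 13.93 kN.
ΣM about O: M_O − (½·7.74·3.6)·5 + 98.3 = 0 → M_O = -28.64 kN·m.

O_x = 0, O_y = 13.93 kN, M_O = -28.64 kN·m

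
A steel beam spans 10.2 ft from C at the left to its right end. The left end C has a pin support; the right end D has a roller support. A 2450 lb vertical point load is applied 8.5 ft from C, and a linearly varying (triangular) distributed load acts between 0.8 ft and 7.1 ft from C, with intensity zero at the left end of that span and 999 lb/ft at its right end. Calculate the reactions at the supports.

C_x = 0, C_y = 2013 lb, D_y = 3584 lb

Resultant of the triangular load: ½ × 999 × 6.3 = 3146.85 lb, acting at 5 ft from C (one-third of the span from the peak).
Moments about C: D_y·10.2 − 2450·8.5 − (½·999·6.3)·5 = 0 → D_y = 36559.25/10.2 = 3584.24 ≈ 3584 lb.
ΣF_y = 0: C_y + 3584.24 − 2450 − ½·999·6.3 = 0 → C_y = 2013 lb.
ΣF_x = 0: no horizontal applied forces, so C_x = 0.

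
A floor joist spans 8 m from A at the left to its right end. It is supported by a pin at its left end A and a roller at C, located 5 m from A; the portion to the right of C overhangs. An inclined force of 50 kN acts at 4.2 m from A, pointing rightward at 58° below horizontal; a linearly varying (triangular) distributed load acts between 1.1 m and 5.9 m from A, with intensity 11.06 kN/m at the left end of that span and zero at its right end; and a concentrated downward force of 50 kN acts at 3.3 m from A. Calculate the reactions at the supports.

A_x = -26.50 kN, A_y = 35.99 kN, C_y = 82.95 kN

Resultant of the triangular load: ½ × 11.06 × 4.8 = 26.544 kN, acting at 2.7 m from A (one-third of the span from the peak).
Taking moments about A: C_y·5 − 50·sin58°·4.2 − (½·11.06·4.8)·2.7 − 50·3.3 = 0 → C_y = 414.759/5 = 82.9518 ≈ 82.95 kN.
ΣF_y = 0: A_y + 82.9518 − 50·sin58° − ½·11.06·4.8 − 50 = 0 → A_y = 35.99 kN.
ΣF_x = 0: A_x + 50·cos58° = 0 → A_x = -26.50 kN.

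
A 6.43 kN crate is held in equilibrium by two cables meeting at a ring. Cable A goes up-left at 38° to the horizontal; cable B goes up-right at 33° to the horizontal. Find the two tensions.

ΣF_x = 0: −T_A·cos38° + T_B·cos33° = 0 → T_B = 0.939595·T_A.
ΣF_y = 0: T_A·sin38° + T_B·sin33° = 6.43.
Substitute: T_A·(0.615661 + 0.939595·0.544639) = 6.43 → T_A = 5.70338 ≈ 5.703 kN.
Then T_B = 0.939595 × 5.70338 = 5.359 kN.

T_A = 5.703 kN, T_B = 5.359 kN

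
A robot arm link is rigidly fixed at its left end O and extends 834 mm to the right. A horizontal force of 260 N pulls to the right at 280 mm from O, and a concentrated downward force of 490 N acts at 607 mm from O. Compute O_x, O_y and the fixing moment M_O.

O_x = -260.0 N, O_y = 490.0 N, M_O = 297400 N·mm

ΣF_x = 0: O_x + 260 = 0 → O_x = -260.0 N.
ΣF_y = 0: O_y − 490 = 0 → O_y = 490.0 N.
ΣM about O: M_O − 490·607 = 0 → M_O = 297400 N·mm.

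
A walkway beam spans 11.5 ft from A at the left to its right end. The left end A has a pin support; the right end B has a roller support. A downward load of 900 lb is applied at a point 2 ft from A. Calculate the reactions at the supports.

ΣM about A: B_y·11.5 − 900·2 = 0 → B_y = 1800/11.5 = 156.522 ≈ 156.5 lb.
ΣF_y = 0: A_y + 156.522 − 900 = 0 → A_y = 743.5 lb.
ΣF_x = 0: no horizontal applied forces, so A_x = 0.

A_x = 0, A_y = 743.5 lb, B_y = 156.5 lb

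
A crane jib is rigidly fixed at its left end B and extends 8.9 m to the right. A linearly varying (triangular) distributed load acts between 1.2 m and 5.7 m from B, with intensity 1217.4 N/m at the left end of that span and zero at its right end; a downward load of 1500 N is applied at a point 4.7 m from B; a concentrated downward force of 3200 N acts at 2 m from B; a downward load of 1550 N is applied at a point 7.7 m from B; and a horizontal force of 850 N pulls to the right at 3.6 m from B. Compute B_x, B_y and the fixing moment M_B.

Resultant of the triangular load: ½ × 1217.4 × 4.5 = 2739.15 N, acting at 2.7 m from B (one-third of the span from the peak).
ΣF_x = 0: B_x + 850 = 0 → B_x = -850.0 N.
ΣF_y = 0: B_y − ½·1217.4·4.5 − 1500 − 3200 − 1550 = 0 → B_y = 8989 N.
ΣM about B: M_B − (½·1217.4·4.5)·2.7 − 1500·4.7 − 3200·2 − 1550·7.7 = 0 → M_B = 32780 N·m.

B_x = -850.0 N, B_y = 8989 N, M_B = 32780 N·m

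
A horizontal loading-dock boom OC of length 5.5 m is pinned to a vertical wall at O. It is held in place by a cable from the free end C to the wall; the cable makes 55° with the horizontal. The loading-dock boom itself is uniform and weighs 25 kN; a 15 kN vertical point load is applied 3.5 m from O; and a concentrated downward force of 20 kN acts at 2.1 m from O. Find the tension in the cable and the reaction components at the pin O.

ΣM about O: T·sin55°·5.5 − 25·2.75 − 15·3.5 − 20·2.1 = 0 → T = 163.25/(5.5·0.819152) = 36.2348 ≈ 36.23 kN.
ΣF_x = 0: O_x − T·cos55° = 0 → O_x = 36.2348 × 0.573576 = 20.78 kN.
ΣF_y = 0: O_y + T·sin55° − 25 − 15 − 20 = 0 → O_y = 60 − 36.2348 × 0.819152 = 30.32 kN.

T = 36.23 kN, O_x = 20.78 kN, O_y = 30.32 kN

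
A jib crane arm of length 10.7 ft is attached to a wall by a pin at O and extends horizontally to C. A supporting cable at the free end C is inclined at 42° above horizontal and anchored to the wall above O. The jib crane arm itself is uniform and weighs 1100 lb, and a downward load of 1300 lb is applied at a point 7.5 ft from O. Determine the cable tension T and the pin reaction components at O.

ΣM about O: T·sin42°·10.7 − 1100·5.35 − 1300·7.5 = 0 → T = 15635/(10.7·0.669131) = 2183.75 ≈ 2184 lb.
ΣF_x = 0: O_x − T·cos42° = 0 → O_x = 2183.75 × 0.743145 = 1623 lb.
ΣF_y = 0: O_y + T·sin42° − 1100 − 1300 = 0 → O_y = 2400 − 2183.75 × 0.669131 = 938.8 lb.

T = 2184 lb, O_x = 1623 lb, O_y = 938.8 lb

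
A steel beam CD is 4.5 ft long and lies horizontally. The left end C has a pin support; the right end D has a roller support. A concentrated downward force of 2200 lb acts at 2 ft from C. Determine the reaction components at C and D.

Taking moments about C: D_y·4.5 − 2200·2 = 0 → D_y = 4400/4.5 = 977.778 ≈ 977.8 lb.
ΣF_y = 0: C_y + 977.778 − 2200 = 0 → C_y = 1222 lb.
ΣF_x = 0: no horizontal applied forces, so C_x = 0.

C_x = 0, C_y = 1222 lb, D_y = 977.8 lb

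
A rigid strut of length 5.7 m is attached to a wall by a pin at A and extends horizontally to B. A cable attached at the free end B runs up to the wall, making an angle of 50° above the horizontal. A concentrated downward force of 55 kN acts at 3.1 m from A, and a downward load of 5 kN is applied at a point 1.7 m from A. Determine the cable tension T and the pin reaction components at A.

ΣM about A: T·sin50°·5.7 − 55·3.1 − 5·1.7 = 0 → T = 179/(5.7·0.766044) = 40.9944 ≈ 40.99 kN.
ΣF_x = 0: A_x − T·cos50° = 0 → A_x = 40.9944 × 0.642788 = 26.35 kN.
ΣF_y = 0: A_y + T·sin50° − 55 − 5 = 0 → A_y = 60 − 40.9944 × 0.766044 = 28.60 kN.

T = 40.99 kN, A_x = 26.35 kN, A_y = 28.60 kN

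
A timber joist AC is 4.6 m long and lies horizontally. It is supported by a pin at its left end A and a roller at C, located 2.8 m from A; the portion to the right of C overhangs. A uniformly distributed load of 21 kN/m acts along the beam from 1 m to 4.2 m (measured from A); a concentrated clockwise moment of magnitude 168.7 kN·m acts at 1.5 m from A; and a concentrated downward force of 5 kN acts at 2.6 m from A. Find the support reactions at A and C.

A_x = 0, A_y = -55.09 kN, C_y = 127.3 kN

Resultant of the distributed load: 21 × 3.2 = 67.2 kN at 2.6 m from A.
ΣM about A: C_y·2.8 − (21·3.2)·2.6 − 168.7 − 5·2.6 = 0 → C_y = 356.42/2.8 = 127.293 ≈ 127.3 kN.
ΣF_y = 0: A_y + 127.293 − 21·3.2 − 5 = 0 → A_y = -55.09 kN.
ΣF_x = 0: no horizontal applied forces, so A_x = 0.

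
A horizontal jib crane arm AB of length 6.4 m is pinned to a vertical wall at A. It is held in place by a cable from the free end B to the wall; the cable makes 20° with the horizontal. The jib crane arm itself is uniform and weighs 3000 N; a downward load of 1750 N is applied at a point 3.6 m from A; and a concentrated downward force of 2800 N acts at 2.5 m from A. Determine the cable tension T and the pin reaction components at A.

T = 10460 N, A_x = 9831 N, A_y = 3972 N

ΣM about A: T·sin20°·6.4 − 3000·3.2 − 1750·3.6 − 2800·2.5 = 0 → T = 22900/(6.4·0.34202) = 10461.7 ≈ 10460 N.
ΣF_x = 0: A_x − T·cos20° = 0 → A_x = 10461.7 × 0.939693 = 9831 N.
ΣF_y = 0: A_y + T·sin20° − 3000 − 1750 − 2800 = 0 → A_y = 7550 − 10461.7 × 0.34202 = 3972 N.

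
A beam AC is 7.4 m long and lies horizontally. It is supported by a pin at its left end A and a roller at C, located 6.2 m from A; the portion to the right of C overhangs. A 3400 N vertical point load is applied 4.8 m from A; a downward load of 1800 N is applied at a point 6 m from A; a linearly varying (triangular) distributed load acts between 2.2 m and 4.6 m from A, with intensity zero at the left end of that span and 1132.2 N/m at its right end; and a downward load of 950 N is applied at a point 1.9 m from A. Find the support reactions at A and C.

A_x = 0, A_y = 2011 N, C_y = 5498 N

Resultant of the triangular load: ½ × 1132.2 × 2.4 = 1358.64 N, acting at 3.8 m from A (one-third of the span from the peak).
ΣM about A: C_y·6.2 − 3400·4.8 − 1800·6 − (½·1132.2·2.4)·3.8 − 950·1.9 = 0 → C_y = 34087.832/6.2 = 5498.04 ≈ 5498 N.
ΣF_y = 0: A_y + 5498.04 − 3400 − 1800 − ½·1132.2·2.4 − 950 = 0 → A_y = 2011 N.
ΣF_x = 0: no horizontal applied forces, so A_x = 0.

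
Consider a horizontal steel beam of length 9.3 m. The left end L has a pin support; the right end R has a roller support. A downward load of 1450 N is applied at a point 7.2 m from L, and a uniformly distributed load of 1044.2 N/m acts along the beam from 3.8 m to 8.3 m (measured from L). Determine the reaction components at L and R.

Resultant of the distributed load: 1044.2 × 4.5 = 4698.9 N at 6.05 m from L.
Moments about L: R_y·9.3 − 1450·7.2 − (1044.2·4.5)·6.05 = 0 → R_y = 38868.345/9.3 = 4179.39 ≈ 4179 N.
ΣF_y = 0: L_y + 4179.39 − 1450 − 1044.2·4.5 = 0 → L_y = 1970 N.
ΣF_x = 0: no horizontal applied forces, so L_x = 0.

L_x = 0, L_y = 1970 N, R_y = 4179 N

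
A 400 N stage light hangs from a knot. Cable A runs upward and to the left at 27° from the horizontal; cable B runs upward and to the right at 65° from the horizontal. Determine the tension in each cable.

ΣF_x = 0: −T_A·cos27° + T_B·cos65° = 0 → T_B = 2.1083·T_A.
ΣF_y = 0: T_A·sin27° + T_B·sin65° = 400.
Substitute: T_A·(0.45399 + 2.1083·0.906308) = 400 → T_A = 169.15 ≈ 169.2 N.
Then T_B = 2.1083 × 169.15 = 356.6 N.

T_A = 169.2 N, T_B = 356.6 N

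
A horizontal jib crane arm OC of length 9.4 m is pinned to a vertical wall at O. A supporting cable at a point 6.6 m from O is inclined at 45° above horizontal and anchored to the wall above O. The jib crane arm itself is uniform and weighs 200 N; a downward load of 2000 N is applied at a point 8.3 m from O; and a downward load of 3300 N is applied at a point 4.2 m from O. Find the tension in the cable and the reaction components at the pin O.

ΣM about O: T·sin45°·6.6 − 200·4.7 − 2000·8.3 − 3300·4.2 = 0 → T = 31400/(6.6·0.707107) = 6728.23 ≈ 6728 N.
ΣF_x = 0: O_x − T·cos45° = 0 → O_x = 6728.23 × 0.707107 = 4758 N.
ΣF_y = 0: O_y + T·sin45° − 200 − 2000 − 3300 = 0 → O_y = 5500 − 6728.23 × 0.707107 = 742.4 N.

T = 6728 N, O_x = 4758 N, O_y = 742.4 N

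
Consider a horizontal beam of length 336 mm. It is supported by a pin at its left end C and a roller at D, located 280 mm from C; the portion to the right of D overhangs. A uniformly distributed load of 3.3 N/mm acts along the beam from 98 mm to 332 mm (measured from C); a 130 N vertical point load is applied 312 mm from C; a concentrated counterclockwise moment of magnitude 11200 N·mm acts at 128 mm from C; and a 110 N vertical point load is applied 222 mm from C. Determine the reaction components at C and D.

Resultant of the distributed load: 3.3 × 234 = 772.2 N at 215 mm from C.
Taking moments about C: D_y·280 − (3.3·234)·215 − 130·312 + 11200 − 110·222 = 0 → D_y = 219803/280 = 785.011 ≈ 785.0 N.
ΣF_y = 0: C_y + 785.011 − 3.3·234 − 130 − 110 = 0 → C_y = 227.2 N.
ΣF_x = 0: no horizontal applied forces, so C_x = 0.

C_x = 0, C_y = 227.2 N, D_y = 785.0 N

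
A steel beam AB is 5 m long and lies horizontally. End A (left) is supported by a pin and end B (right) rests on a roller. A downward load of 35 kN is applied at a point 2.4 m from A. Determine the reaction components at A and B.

ΣM about A: B_y·5 − 35·2.4 = 0 → B_y = 84/5 = 16.80 kN.
ΣF_y = 0: A_y + 16.8 − 35 = 0 → A_y = 18.20 kN.
ΣF_x = 0: no horizontal applied forces, so A_x = 0.

A_x = 0, A_y = 18.20 kN, B_y = 16.80 kN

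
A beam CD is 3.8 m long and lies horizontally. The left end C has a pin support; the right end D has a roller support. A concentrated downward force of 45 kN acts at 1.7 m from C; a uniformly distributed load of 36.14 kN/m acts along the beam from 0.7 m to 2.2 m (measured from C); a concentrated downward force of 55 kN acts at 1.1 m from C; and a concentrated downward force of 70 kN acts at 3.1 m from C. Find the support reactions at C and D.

Resultant of the distributed load: 36.14 × 1.5 = 54.21 kN at 1.45 m from C.
Taking moments about C: D_y·3.8 − 45·1.7 − (36.14·1.5)·1.45 − 55·1.1 − 70·3.1 = 0 → D_y = 432.6045/3.8 = 113.843 ≈ 113.8 kN.
ΣF_y = 0: C_y + 113.843 − 45 − 36.14·1.5 − 55 − 70 = 0 → C_y = 110.4 kN.
ΣF_x = 0: no horizontal applied forces, so C_x = 0.

C_x = 0, C_y = 110.4 kN, D_y = 113.8 kN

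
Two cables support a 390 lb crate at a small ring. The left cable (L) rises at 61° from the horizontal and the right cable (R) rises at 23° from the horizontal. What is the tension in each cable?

T_L = 361.0 lb, T_R = 190.1 lb

ΣF_x = 0: −T_L·cos61° + T_R·cos23° = 0 → T_R = 0.526678·T_L.
ΣF_y = 0: T_L·sin61° + T_R·sin23° = 390.
Substitute: T_L·(0.87462 + 0.526678·0.390731) = 390 → T_L = 360.974 ≈ 361.0 lb.
Then T_R = 0.526678 × 360.974 = 190.1 lb.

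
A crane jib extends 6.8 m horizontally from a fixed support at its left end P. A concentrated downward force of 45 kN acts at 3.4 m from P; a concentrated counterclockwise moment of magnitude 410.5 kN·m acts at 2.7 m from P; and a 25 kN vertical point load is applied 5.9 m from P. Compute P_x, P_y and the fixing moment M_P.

ΣF_x = 0: P_x = 0.
ΣF_y = 0: P_y − 45 − 25 = 0 → P_y = 70.00 kN.
ΣM about P: M_P − 45·3.4 + 410.5 − 25·5.9 = 0 → M_P = -110.0 kN·m.

P_x = 0, P_y = 70.00 kN, M_P = -110.0 kN·m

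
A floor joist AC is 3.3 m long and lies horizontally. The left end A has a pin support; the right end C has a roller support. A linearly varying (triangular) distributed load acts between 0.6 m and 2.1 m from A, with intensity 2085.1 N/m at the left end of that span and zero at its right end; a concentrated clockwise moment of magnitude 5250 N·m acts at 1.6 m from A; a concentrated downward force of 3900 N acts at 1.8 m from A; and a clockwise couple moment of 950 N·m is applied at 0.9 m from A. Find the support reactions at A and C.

Resultant of the triangular load: ½ × 2085.1 × 1.5 = 1563.825 N, acting at 1.1 m from A (one-third of the span from the peak).
Moments about A: C_y·3.3 − (½·2085.1·1.5)·1.1 − 5250 − 3900·1.8 − 950 = 0 → C_y = 14940.2075/3.3 = 4527.34 ≈ 4527 N.
ΣF_y = 0: A_y + 4527.34 − ½·2085.1·1.5 − 3900 = 0 → A_y = 936.5 N.
ΣF_x = 0: no horizontal applied forces, so A_x = 0.

A_x = 0, A_y = 936.5 N, C_y = 4527 N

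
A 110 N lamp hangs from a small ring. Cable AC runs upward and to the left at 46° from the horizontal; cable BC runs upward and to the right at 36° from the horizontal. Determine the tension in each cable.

T_AC = 89.87 N, T_BC = 77.16 N

ΣF_x = 0: −T_AC·cos46° + T_BC·cos36° = 0 → T_BC = 0.858645·T_AC.
ΣF_y = 0: T_AC·sin46° + T_BC·sin36° = 110.
Substitute: T_AC·(0.71934 + 0.858645·0.587785) = 110 → T_AC = 89.8664 ≈ 89.87 N.
Then T_BC = 0.858645 × 89.8664 = 77.16 N.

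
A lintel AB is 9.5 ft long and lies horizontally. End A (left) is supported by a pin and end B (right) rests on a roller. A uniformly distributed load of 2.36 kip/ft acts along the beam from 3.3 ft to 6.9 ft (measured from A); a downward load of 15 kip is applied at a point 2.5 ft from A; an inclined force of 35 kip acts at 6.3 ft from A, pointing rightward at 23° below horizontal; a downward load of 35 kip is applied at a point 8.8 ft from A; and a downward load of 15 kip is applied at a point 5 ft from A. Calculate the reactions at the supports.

A_x = -32.22 kip, A_y = 29.28 kip, B_y = 57.89 kip

Resultant of the distributed load: 2.36 × 3.6 = 8.496 kip at 5.1 ft from A.
Taking moments about A: B_y·9.5 − (2.36·3.6)·5.1 − 15·2.5 − 35·sin23°·6.3 − 35·8.8 − 15·5 = 0 → B_y = 549.986/9.5 = 57.8933 ≈ 57.89 kip.
ΣF_y = 0: A_y + 57.8933 − 2.36·3.6 − 15 − 35·sin23° − 35 − 15 = 0 → A_y = 29.28 kip.
ΣF_x = 0: A_x + 35·cos23° = 0 → A_x = -32.22 kip.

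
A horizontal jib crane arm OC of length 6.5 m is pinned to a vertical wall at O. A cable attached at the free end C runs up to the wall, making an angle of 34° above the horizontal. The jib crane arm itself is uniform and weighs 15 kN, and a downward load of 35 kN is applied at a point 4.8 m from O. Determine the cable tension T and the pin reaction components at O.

T = 59.63 kN, O_x = 49.44 kN, O_y = 16.65 kN

ΣM about O: T·sin34°·6.5 − 15·3.25 − 35·4.8 = 0 → T = 216.75/(6.5·0.559193) = 59.6326 ≈ 59.63 kN.
ΣF_x = 0: O_x − T·cos34° = 0 → O_x = 59.6326 × 0.829038 = 49.44 kN.
ΣF_y = 0: O_y + T·sin34° − 15 − 35 = 0 → O_y = 50 − 59.6326 × 0.559193 = 16.65 kN.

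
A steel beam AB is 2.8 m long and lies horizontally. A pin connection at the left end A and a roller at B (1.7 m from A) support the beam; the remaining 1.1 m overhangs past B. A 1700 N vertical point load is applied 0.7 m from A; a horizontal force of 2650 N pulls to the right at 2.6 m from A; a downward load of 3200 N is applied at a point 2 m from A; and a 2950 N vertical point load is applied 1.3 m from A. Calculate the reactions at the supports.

A_x = -2650 N, A_y = 1129 N, B_y = 6721 N

Taking moments about A: B_y·1.7 − 1700·0.7 − 3200·2 − 2950·1.3 = 0 → B_y = 11425/1.7 = 6720.59 ≈ 6721 N.
ΣF_y = 0: A_y + 6720.59 − 1700 − 3200 − 2950 = 0 → A_y = 1129 N.
ΣF_x = 0: A_x + 2650 = 0 → A_x = -2650 N.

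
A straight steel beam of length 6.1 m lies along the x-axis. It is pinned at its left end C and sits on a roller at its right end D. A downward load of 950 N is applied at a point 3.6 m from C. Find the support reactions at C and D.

ΣM about C: D_y·6.1 − 950·3.6 = 0 → D_y = 3420/6.1 = 560.656 ≈ 560.7 N.
ΣF_y = 0: C_y + 560.656 − 950 = 0 → C_y = 389.3 N.
ΣF_x = 0: no horizontal applied forces, so C_x = 0.

C_x = 0, C_y = 389.3 N, D_y = 560.7 N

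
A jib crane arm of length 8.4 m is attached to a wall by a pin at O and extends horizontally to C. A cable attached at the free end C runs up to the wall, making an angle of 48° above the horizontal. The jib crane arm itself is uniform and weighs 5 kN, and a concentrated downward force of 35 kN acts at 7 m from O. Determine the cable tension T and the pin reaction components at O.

ΣM about O: T·sin48°·8.4 − 5·4.2 − 35·7 = 0 → T = 266/(8.4·0.743145) = 42.6117 ≈ 42.61 kN.
ΣF_x = 0: O_x − T·cos48° = 0 → O_x = 42.6117 × 0.669131 = 28.51 kN.
ΣF_y = 0: O_y + T·sin48° − 5 − 35 = 0 → O_y = 40 − 42.6117 × 0.743145 = 8.333 kN.

T = 42.61 kN, O_x = 28.51 kN, O_y = 8.333 kN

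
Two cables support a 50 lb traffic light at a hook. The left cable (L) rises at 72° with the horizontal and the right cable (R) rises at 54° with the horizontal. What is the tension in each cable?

T_L = 36.33 lb, T_R = 19.10 lb

ΣF_x = 0: −T_L·cos72° + T_R·cos54° = 0 → T_R = 0.525731·T_L.
ΣF_y = 0: T_L·sin72° + T_R·sin54° = 50.
Substitute: T_L·(0.951057 + 0.525731·0.809017) = 50 → T_L = 36.3271 ≈ 36.33 lb.
Then T_R = 0.525731 × 36.3271 = 19.10 lb.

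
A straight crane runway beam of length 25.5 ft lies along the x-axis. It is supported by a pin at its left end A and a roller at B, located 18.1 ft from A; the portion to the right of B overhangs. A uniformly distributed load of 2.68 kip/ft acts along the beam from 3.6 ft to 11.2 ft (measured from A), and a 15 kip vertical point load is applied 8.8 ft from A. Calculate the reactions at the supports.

A_x = 0, A_y = 19.75 kip, B_y = 15.62 kip

Resultant of the distributed load: 2.68 × 7.6 = 20.368 kip at 7.4 ft from A.
Moments about A: B_y·18.1 − (2.68·7.6)·7.4 − 15·8.8 = 0 → B_y = 282.7232/18.1 = 15.6201 ≈ 15.62 kip.
ΣF_y = 0: A_y + 15.6201 − 2.68·7.6 − 15 = 0 → A_y = 19.75 kip.
ΣF_x = 0: no horizontal applied forces, so A_x = 0.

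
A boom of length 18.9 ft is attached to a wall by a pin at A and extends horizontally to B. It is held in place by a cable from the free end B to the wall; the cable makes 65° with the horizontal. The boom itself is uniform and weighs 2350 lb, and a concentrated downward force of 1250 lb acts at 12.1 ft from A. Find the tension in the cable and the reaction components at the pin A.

T = 2179 lb, A_x = 921.1 lb, A_y = 1625 lb

ΣM about A: T·sin65°·18.9 − 2350·9.45 − 1250·12.1 = 0 → T = 37332.5/(18.9·0.906308) = 2179.46 ≈ 2179 lb.
ΣF_x = 0: A_x − T·cos65° = 0 → A_x = 2179.46 × 0.422618 = 921.1 lb.
ΣF_y = 0: A_y + T·sin65° − 2350 − 1250 = 0 → A_y = 3600 − 2179.46 × 0.906308 = 1625 lb.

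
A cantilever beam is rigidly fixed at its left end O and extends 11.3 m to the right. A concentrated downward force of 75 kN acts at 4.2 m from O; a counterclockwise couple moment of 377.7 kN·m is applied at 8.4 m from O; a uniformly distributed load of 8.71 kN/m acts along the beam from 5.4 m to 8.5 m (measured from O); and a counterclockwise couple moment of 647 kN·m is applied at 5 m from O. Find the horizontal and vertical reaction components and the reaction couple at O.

O_x = 0, O_y = 102.0 kN, M_O = -522.0 kN·m

Resultant of the distributed load: 8.71 × 3.1 = 27.001 kN at 6.95 m from O.
ΣF_x = 0: O_x = 0.
ΣF_y = 0: O_y − 75 − 8.71·3.1 = 0 → O_y = 102.0 kN.
ΣM about O: M_O − 75·4.2 + 377.7 − (8.71·3.1)·6.95 + 647 = 0 → M_O = -522.0 kN·m.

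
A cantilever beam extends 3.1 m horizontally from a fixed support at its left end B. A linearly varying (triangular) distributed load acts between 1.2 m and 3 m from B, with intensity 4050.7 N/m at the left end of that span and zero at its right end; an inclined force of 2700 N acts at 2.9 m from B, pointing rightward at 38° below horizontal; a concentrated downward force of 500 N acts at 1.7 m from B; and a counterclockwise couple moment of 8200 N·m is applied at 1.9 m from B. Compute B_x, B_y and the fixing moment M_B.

B_x = -2128 N, B_y = 5808 N, M_B = 4033 N·m

Resultant of the triangular load: ½ × 4050.7 × 1.8 = 3645.63 N, acting at 1.8 m from B (one-third of the span from the peak).
ΣF_x = 0: B_x + 2700·cos38° = 0 → B_x = -2128 N.
ΣF_y = 0: B_y − ½·4050.7·1.8 − 2700·sin38° − 500 = 0 → B_y = 5808 N.
ΣM about B: M_B − (½·4050.7·1.8)·1.8 − 2700·sin38°·2.9 − 500·1.7 + 8200 = 0 → M_B = 4033 N·m.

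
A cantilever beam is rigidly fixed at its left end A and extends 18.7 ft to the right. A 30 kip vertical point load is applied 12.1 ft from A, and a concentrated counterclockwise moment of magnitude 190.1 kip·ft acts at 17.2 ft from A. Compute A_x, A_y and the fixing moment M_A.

ΣF_x = 0: A_x = 0.
ΣF_y = 0: A_y − 30 = 0 → A_y = 30.00 kip.
ΣM about A: M_A − 30·12.1 + 190.1 = 0 → M_A = 172.9 kip·ft.

A_x = 0, A_y = 30.00 kip, M_A = 172.9 kip·ft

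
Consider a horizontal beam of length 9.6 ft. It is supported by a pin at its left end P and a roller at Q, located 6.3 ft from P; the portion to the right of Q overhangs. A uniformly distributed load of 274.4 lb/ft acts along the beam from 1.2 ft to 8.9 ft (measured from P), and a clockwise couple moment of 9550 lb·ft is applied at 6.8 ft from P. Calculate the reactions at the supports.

Resultant of the distributed load: 274.4 × 7.7 = 2112.88 lb at 5.05 ft from P.
ΣM about P: Q_y·6.3 − (274.4·7.7)·5.05 − 9550 = 0 → Q_y = 20220.044/6.3 = 3209.53 ≈ 3210 lb.
ΣF_y = 0: P_y + 3209.53 − 274.4·7.7 = 0 → P_y = -1097 lb.
ΣF_x = 0: no horizontal applied forces, so P_x = 0.

P_x = 0, P_y = -1097 lb, Q_y = 3210 lb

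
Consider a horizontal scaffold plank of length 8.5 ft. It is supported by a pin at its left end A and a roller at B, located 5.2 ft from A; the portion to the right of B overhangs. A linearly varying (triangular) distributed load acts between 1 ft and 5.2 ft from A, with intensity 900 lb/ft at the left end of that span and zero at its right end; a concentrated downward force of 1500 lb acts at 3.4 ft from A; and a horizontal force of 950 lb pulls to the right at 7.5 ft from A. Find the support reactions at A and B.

Resultant of the triangular load: ½ × 900 × 4.2 = 1890 lb, acting at 2.4 ft from A (one-third of the span from the peak).
Moments about A: B_y·5.2 − (½·900·4.2)·2.4 − 1500·3.4 = 0 → B_y = 9636/5.2 = 1853.08 ≈ 1853 lb.
ΣF_y = 0: A_y + 1853.08 − ½·900·4.2 − 1500 = 0 → A_y = 1537 lb.
ΣF_x = 0: A_x + 950 = 0 → A_x = -950.0 lb.

A_x = -950.0 lb, A_y = 1537 lb, B_y = 1853 lb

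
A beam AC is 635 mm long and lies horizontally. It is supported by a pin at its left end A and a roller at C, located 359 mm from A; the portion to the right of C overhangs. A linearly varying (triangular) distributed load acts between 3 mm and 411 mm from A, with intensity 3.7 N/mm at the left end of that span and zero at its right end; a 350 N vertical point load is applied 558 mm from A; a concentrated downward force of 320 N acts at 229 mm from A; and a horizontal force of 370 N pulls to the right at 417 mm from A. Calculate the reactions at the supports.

A_x = -370.0 N, A_y = 384.4 N, C_y = 1040 N

Resultant of the triangular load: ½ × 3.7 × 408 = 754.8 N, acting at 139 mm from A (one-third of the span from the peak).
Moments about A: C_y·359 − (½·3.7·408)·139 − 350·558 − 320·229 = 0 → C_y = 373497.2/359 = 1040.38 ≈ 1040 N.
ΣF_y = 0: A_y + 1040.38 − ½·3.7·408 − 350 − 320 = 0 → A_y = 384.4 N.
ΣF_x = 0: A_x + 370 = 0 → A_x = -370.0 N.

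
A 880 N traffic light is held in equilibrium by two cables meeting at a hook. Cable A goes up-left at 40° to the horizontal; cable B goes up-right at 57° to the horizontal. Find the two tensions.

ΣF_x = 0: −T_A·cos40° + T_B·cos57° = 0 → T_B = 1.40652·T_A.
ΣF_y = 0: T_A·sin40° + T_B·sin57° = 880.
Substitute: T_A·(0.642788 + 1.40652·0.838671) = 880 → T_A = 482.881 ≈ 482.9 N.
Then T_B = 1.40652 × 482.881 = 679.2 N.

T_A = 482.9 N, T_B = 679.2 N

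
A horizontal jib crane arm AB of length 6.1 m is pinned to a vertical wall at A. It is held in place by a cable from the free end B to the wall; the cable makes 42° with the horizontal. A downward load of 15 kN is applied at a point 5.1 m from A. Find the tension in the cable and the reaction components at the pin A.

ΣM about A: T·sin42°·6.1 − 15·5.1 = 0 → T = 76.5/(6.1·0.669131) = 18.7422 ≈ 18.74 kN.
ΣF_x = 0: A_x − T·cos42° = 0 → A_x = 18.7422 × 0.743145 = 13.93 kN.
ΣF_y = 0: A_y + T·sin42° − 15 = 0 → A_y = 15 − 18.7422 × 0.669131 = 2.459 kN.

T = 18.74 kN, A_x = 13.93 kN, A_y = 2.459 kN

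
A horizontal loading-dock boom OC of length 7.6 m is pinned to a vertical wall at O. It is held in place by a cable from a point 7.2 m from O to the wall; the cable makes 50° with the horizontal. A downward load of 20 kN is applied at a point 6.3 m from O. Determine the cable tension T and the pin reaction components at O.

T = 22.84 kN, O_x = 14.68 kN, O_y = 2.500 kN

ΣM about O: T·sin50°·7.2 − 20·6.3 = 0 → T = 126/(7.2·0.766044) = 22.8446 ≈ 22.84 kN.
ΣF_x = 0: O_x − T·cos50° = 0 → O_x = 22.8446 × 0.642788 = 14.68 kN.
ΣF_y = 0: O_y + T·sin50° − 20 = 0 → O_y = 20 − 22.8446 × 0.766044 = 2.500 kN.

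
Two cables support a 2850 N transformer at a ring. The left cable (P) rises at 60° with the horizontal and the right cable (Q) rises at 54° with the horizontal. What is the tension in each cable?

T_P = 1834 N, T_Q = 1560 N

ΣF_x = 0: −T_P·cos60° + T_Q·cos54° = 0 → T_Q = 0.850651·T_P.
ΣF_y = 0: T_P·sin60° + T_Q·sin54° = 2850.
Substitute: T_P·(0.866025 + 0.850651·0.809017) = 2850 → T_P = 1833.72 ≈ 1834 N.
Then T_Q = 0.850651 × 1833.72 = 1560 N.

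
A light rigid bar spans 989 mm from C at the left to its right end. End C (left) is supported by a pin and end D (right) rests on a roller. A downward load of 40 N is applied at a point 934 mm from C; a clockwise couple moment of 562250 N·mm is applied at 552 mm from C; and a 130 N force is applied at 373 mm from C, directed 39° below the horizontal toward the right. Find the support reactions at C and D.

C_x = -101.0 N, C_y = -515.3 N, D_y = 637.1 N

ΣM about C: D_y·989 − 40·934 − 562250 − 130·sin39°·373 = 0 → D_y = 630126/989 = 637.134 ≈ 637.1 N.
ΣF_y = 0: C_y + 637.134 − 40 − 130·sin39° = 0 → C_y = -515.3 N.
ΣF_x = 0: C_x + 130·cos39° = 0 → C_x = -101.0 N.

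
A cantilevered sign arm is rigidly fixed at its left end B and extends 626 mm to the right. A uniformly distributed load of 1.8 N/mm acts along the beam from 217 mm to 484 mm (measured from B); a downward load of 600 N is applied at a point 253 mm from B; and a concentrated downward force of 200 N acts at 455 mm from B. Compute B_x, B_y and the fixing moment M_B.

B_x = 0, B_y = 1281 N, M_B = 411300 N·mm

Resultant of the distributed load: 1.8 × 267 = 480.6 N at 350.5 mm from B.
ΣF_x = 0: B_x = 0.
ΣF_y = 0: B_y − 1.8·267 − 600 − 200 = 0 → B_y = 1281 N.
ΣM about B: M_B − (1.8·267)·350.5 − 600·253 − 200·455 = 0 → M_B = 411300 N·mm.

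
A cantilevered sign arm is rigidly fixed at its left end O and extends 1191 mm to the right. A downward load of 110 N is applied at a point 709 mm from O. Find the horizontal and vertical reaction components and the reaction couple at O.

ΣF_x = 0: O_x = 0.
ΣF_y = 0: O_y − 110 = 0 → O_y = 110.0 N.
ΣM about O: M_O − 110·709 = 0 → M_O = 77990 N·mm.

O_x = 0, O_y = 110.0 N, M_O = 77990 N·mm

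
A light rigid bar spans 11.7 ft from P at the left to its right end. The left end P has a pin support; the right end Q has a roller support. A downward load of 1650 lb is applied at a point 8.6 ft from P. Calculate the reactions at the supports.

ΣM about P: Q_y·11.7 − 1650·8.6 = 0 → Q_y = 14190/11.7 = 1212.82 ≈ 1213 lb.
ΣF_y = 0: P_y + 1212.82 − 1650 = 0 → P_y = 437.2 lb.
ΣF_x = 0: no horizontal applied forces, so P_x = 0.

P_x = 0, P_y = 437.2 lb, Q_y = 1213 lb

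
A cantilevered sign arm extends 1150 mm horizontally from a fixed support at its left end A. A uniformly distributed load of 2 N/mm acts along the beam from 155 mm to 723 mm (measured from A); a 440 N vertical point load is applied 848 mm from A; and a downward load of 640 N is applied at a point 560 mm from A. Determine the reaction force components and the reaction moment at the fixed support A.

A_x = 0, A_y = 2216 N, M_A = 1230000 N·mm

Resultant of the distributed load: 2 × 568 = 1136 N at 439 mm from A.
ΣF_x = 0: A_x = 0.
ΣF_y = 0: A_y − 2·568 − 440 − 640 = 0 → A_y = 2216 N.
ΣM about A: M_A − (2·568)·439 − 440·848 − 640·560 = 0 → M_A = 1230000 N·mm.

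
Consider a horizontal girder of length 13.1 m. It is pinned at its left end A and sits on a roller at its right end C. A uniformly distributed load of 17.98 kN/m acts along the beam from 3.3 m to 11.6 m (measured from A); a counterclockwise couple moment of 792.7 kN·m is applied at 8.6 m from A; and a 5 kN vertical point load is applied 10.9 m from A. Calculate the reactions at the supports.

A_x = 0, A_y = 125.7 kN, C_y = 28.52 kN

Resultant of the distributed load: 17.98 × 8.3 = 149.234 kN at 7.45 m from A.
Moments about A: C_y·13.1 − (17.98·8.3)·7.45 + 792.7 − 5·10.9 = 0 → C_y = 373.5933/13.1 = 28.5186 ≈ 28.52 kN.
ΣF_y = 0: A_y + 28.5186 − 17.98·8.3 − 5 = 0 → A_y = 125.7 kN.
ΣF_x = 0: no horizontal applied forces, so A_x = 0.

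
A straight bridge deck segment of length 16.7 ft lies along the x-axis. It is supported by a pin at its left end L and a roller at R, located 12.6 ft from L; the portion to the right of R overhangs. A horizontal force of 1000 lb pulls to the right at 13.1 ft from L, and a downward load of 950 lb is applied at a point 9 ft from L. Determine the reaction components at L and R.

L_x = -1000 lb, L_y = 271.4 lb, R_y = 678.6 lb

Moments about L: R_y·12.6 − 950·9 = 0 → R_y = 8550/12.6 = 678.571 ≈ 678.6 lb.
ΣF_y = 0: L_y + 678.571 − 950 = 0 → L_y = 271.4 lb.
ΣF_x = 0: L_x + 1000 = 0 → L_x = -1000 lb.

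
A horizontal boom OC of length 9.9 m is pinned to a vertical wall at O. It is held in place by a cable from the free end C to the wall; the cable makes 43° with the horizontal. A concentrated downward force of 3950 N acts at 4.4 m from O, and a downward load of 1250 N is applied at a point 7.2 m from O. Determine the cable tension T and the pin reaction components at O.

ΣM about O: T·sin43°·9.9 − 3950·4.4 − 1250·7.2 = 0 → T = 26380/(9.9·0.681998) = 3907.12 ≈ 3907 N.
ΣF_x = 0: O_x − T·cos43° = 0 → O_x = 3907.12 × 0.731354 = 2857 N.
ΣF_y = 0: O_y + T·sin43° − 3950 − 1250 = 0 → O_y = 5200 − 3907.12 × 0.681998 = 2535 N.

T = 3907 N, O_x = 2857 N, O_y = 2535 N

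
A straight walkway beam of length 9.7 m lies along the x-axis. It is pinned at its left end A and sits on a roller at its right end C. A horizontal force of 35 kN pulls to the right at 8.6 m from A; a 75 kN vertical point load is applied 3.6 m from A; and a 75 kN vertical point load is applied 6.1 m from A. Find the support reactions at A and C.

A_x = -35.00 kN, A_y = 75.00 kN, C_y = 75.00 kN

Moments about A: C_y·9.7 − 75·3.6 − 75·6.1 = 0 → C_y = 727.5/9.7 = 75.00 kN.
ΣF_y = 0: A_y + 75 − 75 − 75 = 0 → A_y = 75.00 kN.
ΣF_x = 0: A_x + 35 = 0 → A_x = -35.00 kN.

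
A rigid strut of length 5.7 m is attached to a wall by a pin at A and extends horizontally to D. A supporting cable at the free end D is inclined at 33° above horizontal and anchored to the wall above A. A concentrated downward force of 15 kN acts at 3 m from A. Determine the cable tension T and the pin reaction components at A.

T = 14.50 kN, A_x = 12.16 kN, A_y = 7.105 kN

ΣM about A: T·sin33°·5.7 − 15·3 = 0 → T = 45/(5.7·0.544639) = 14.4954 ≈ 14.50 kN.
ΣF_x = 0: A_x − T·cos33° = 0 → A_x = 14.4954 × 0.838671 = 12.16 kN.
ΣF_y = 0: A_y + T·sin33° − 15 = 0 → A_y = 15 − 14.4954 × 0.544639 = 7.105 kN.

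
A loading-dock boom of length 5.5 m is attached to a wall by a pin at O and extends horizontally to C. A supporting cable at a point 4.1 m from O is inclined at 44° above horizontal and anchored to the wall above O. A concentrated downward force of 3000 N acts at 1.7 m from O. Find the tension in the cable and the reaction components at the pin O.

T = 1791 N, O_x = 1288 N, O_y = 1756 N

ΣM about O: T·sin44°·4.1 − 3000·1.7 = 0 → T = 5100/(4.1·0.694658) = 1790.67 ≈ 1791 N.
ΣF_x = 0: O_x − T·cos44° = 0 → O_x = 1790.67 × 0.71934 = 1288 N.
ΣF_y = 0: O_y + T·sin44° − 3000 = 0 → O_y = 3000 − 1790.67 × 0.694658 = 1756 N.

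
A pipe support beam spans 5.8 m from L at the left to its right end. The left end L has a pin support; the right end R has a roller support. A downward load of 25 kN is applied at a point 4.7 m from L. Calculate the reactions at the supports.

L_x = 0, L_y = 4.741 kN, R_y = 20.26 kN

Moments about L: R_y·5.8 − 25·4.7 = 0 → R_y = 117.5/5.8 = 20.2586 ≈ 20.26 kN.
ΣF_y = 0: L_y + 20.2586 − 25 = 0 → L_y = 4.741 kN.
ΣF_x = 0: no horizontal applied forces, so L_x = 0.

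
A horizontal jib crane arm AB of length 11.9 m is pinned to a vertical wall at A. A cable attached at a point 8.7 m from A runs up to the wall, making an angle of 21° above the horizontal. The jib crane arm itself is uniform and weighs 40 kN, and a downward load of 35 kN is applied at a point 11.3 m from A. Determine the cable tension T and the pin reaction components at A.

T = 203.2 kN, A_x = 189.7 kN, A_y = 2.184 kN

ΣM about A: T·sin21°·8.7 − 40·5.95 − 35·11.3 = 0 → T = 633.5/(8.7·0.358368) = 203.188 ≈ 203.2 kN.
ΣF_x = 0: A_x − T·cos21° = 0 → A_x = 203.188 × 0.93358 = 189.7 kN.
ΣF_y = 0: A_y + T·sin21° − 40 − 35 = 0 → A_y = 75 − 203.188 × 0.358368 = 2.184 kN.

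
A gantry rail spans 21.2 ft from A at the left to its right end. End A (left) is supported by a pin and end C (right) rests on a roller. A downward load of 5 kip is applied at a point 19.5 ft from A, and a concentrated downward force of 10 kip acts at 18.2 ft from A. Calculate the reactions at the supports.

A_x = 0, A_y = 1.816 kip, C_y = 13.18 kip

ΣM about A: C_y·21.2 − 5·19.5 − 10·18.2 = 0 → C_y = 279.5/21.2 = 13.184 ≈ 13.18 kip.
ΣF_y = 0: A_y + 13.184 − 5 − 10 = 0 → A_y = 1.816 kip.
ΣF_x = 0: no horizontal applied forces, so A_x = 0.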